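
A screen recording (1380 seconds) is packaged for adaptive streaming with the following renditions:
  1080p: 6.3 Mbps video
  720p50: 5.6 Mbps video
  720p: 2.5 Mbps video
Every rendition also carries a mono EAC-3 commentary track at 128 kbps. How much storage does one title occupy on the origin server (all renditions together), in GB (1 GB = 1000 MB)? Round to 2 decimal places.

Audio: 128 kbps = 0.128 Mbps.
Sum of rendition bitrates: (6.3+0.128) + (5.6+0.128) + (2.5+0.128) = 14.784 Mbps.
× 1380 s = 20,402 Mb = 2,550 MB = 2.550 GB.

2.55 GB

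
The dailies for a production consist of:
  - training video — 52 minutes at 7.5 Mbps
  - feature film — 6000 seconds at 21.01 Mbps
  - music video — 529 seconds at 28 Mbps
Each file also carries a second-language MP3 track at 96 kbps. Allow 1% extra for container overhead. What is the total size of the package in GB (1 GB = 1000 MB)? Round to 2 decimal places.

20.86 GB

Audio: 96 kbps = 0.096 Mbps.
training video: 7.596 Mbps × 3120 s × 1.01 = 23936.5 Mb
feature film: 21.106 Mbps × 6000 s × 1.01 = 127902.4 Mb
music video: 28.096 Mbps × 529 s × 1.01 = 15011.4 Mb
Total: 166850.3 Mb = 20856.3 MB.
= 20.86 GB.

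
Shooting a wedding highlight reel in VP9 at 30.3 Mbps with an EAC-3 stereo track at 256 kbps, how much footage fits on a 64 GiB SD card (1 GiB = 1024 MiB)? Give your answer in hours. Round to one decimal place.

5.0 hours

Audio: 256 kbps = 0.256 Mbps.
Total bitrate: 30.3 + 0.256 = 30.556 Mbps.
Capacity: 64 GiB = 549,756 Mb.
Recording time: 549,756 / 30.556 = 17,992 s ≈ 5.00 hours.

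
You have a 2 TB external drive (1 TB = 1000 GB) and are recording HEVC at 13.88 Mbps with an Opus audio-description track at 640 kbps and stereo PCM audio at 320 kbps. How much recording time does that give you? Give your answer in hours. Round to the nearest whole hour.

299 hours

Audio total: 640 + 320 = 960 kbps = 0.960 Mbps.
Total bitrate: 13.88 + 0.960 = 14.840 Mbps.
Capacity: 2 TB = 16,000,000 Mb.
Recording time: 16,000,000 / 14.840 = 1,078,167 s ≈ 299 hours.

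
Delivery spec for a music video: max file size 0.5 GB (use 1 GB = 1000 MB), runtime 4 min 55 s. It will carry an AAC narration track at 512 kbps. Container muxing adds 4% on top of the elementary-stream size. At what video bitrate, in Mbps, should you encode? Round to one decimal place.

12.5 Mbps

Budget: 0.5 GB = 4000.0 Mb.
Stream payload after overhead: 4000.0 / 1.04 = 3846.2 Mb.
4 min 55 s = 295 s
Total bitrate budget: 3846.2 Mb / 295 s = 13.038 Mbps.
Audio: 512 kbps = 0.512 Mbps.
Video: 13.038 − 0.512 = 12.526 Mbps.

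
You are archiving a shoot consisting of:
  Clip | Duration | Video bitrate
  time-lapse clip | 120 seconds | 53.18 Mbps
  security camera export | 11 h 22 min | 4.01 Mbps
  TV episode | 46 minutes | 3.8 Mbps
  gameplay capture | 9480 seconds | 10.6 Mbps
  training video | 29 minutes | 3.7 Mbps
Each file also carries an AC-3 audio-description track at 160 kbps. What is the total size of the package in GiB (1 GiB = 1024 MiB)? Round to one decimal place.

34.5 GiB

Audio: 160 kbps = 0.160 Mbps.
time-lapse clip: 53.340 Mbps × 120 s = 6400.8 Mb
security camera export: 4.170 Mbps × 40920 s = 170636.4 Mb
TV episode: 3.960 Mbps × 2760 s = 10929.6 Mb
gameplay capture: 10.760 Mbps × 9480 s = 102004.8 Mb
training video: 3.860 Mbps × 1740 s = 6716.4 Mb
Total: 296688.0 Mb = 37086.0 MB.
= 34.54 GiB.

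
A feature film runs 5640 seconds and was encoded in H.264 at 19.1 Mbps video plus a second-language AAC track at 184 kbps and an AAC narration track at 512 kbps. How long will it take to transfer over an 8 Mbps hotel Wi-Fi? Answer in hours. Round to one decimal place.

Audio total: 184 + 512 = 696 kbps = 0.696 Mbps.
Total bitrate: 19.796 Mbps.
File: 19.796 Mbps × 5640 s = 111649.4 Mb.
At 8 Mbps: 111649.4 / 8 = 13956.2 s ≈ 3.88 hours.

3.9 hours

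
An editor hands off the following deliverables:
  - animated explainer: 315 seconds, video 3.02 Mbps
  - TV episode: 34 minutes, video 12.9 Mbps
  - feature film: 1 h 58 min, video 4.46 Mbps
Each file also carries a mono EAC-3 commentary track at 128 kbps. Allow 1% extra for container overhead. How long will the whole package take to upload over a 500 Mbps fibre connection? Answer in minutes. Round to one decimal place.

Audio: 128 kbps = 0.128 Mbps.
animated explainer: 3.148 Mbps × 315 s × 1.01 = 1001.5 Mb
TV episode: 13.028 Mbps × 2040 s × 1.01 = 26842.9 Mb
feature film: 4.588 Mbps × 7080 s × 1.01 = 32807.9 Mb
Total: 60652.3 Mb = 7581.5 MB.
At 500 Mbps: 60652.3 / 500 = 121 s ≈ 2.02 minutes.

2.0 minutes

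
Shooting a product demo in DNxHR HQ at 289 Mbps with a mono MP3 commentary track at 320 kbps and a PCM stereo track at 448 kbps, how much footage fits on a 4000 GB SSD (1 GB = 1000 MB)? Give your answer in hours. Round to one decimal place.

30.7 hours

Audio total: 320 + 448 = 768 kbps = 0.768 Mbps.
Total bitrate: 289 + 0.768 = 289.768 Mbps.
Capacity: 4000 GB = 32,000,000 Mb.
Recording time: 32,000,000 / 289.768 = 110,433 s ≈ 30.7 hours.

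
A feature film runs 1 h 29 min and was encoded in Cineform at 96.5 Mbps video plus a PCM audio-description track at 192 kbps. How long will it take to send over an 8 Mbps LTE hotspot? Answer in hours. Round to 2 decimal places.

17.93 hours

1 h 29 min = 89 min = 5340 s
Audio: 192 kbps = 0.192 Mbps.
Total bitrate: 96.692 Mbps.
File: 96.692 Mbps × 5340 s = 516335.3 Mb.
At 8 Mbps: 516335.3 / 8 = 64541.9 s ≈ 17.9 hours.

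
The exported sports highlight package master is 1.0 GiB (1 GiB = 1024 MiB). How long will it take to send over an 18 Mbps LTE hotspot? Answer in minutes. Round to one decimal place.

8.0 minutes

File: 1.0 GiB = 8589.9 Mb.
At 18 Mbps: 8589.9 / 18 = 477.2 s ≈ 7.95 minutes.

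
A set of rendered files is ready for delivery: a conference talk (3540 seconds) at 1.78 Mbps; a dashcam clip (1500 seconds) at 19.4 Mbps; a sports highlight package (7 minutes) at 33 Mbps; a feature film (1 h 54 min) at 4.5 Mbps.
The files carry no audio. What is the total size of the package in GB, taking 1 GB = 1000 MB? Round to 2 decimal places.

conference talk: 1.780 Mbps × 3540 s = 6301.2 Mb
dashcam clip: 19.400 Mbps × 1500 s = 29100.0 Mb
sports highlight package: 33.000 Mbps × 420 s = 13860.0 Mb
feature film: 4.500 Mbps × 6840 s = 30780.0 Mb
Total: 80041.2 Mb = 10005.1 MB.
= 10.01 GB.

10.01 GB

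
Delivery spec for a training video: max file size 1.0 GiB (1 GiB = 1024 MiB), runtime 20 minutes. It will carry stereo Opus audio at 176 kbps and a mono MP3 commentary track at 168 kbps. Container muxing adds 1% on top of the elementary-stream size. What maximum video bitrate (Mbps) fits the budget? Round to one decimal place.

6.7 Mbps

Budget: 1.0 GiB = 8589.9 Mb.
Stream payload after overhead: 8589.9 / 1.01 = 8504.9 Mb.
20 min = 1200 s
Total bitrate budget: 8504.9 Mb / 1200 s = 7.087 Mbps.
Audio total: 176 + 168 = 344 kbps = 0.344 Mbps.
Video: 7.087 − 0.344 = 6.743 Mbps.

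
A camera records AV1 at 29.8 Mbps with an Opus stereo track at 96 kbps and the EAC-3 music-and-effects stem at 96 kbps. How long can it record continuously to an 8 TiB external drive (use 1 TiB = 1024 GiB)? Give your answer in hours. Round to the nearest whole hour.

652 hours

Audio total: 96 + 96 = 192 kbps = 0.192 Mbps.
Total bitrate: 29.8 + 0.192 = 29.992 Mbps.
Capacity: 8 TiB = 70,368,744 Mb.
Recording time: 70,368,744 / 29.992 = 2,346,250 s ≈ 652 hours.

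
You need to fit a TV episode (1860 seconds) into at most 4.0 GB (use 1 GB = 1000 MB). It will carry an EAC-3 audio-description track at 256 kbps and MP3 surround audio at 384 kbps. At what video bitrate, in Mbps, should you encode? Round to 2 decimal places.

Budget: 4.0 GB = 32000.0 Mb.
Total bitrate budget: 32000.0 Mb / 1860 s = 17.204 Mbps.
Audio total: 256 + 384 = 640 kbps = 0.640 Mbps.
Video: 17.204 − 0.640 = 16.564 Mbps.

16.56 Mbps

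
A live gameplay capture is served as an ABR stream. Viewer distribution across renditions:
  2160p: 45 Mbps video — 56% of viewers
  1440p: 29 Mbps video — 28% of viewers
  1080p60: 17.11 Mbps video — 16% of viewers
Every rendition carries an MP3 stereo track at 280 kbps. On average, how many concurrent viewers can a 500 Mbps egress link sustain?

Audio: 280 kbps = 0.280 Mbps.
Average per-viewer bitrate: 0.56×45.280 + 0.28×29.280 + 0.16×17.390 = 36.338 Mbps.
500 Mbps = 500.0 Mbps; 500.0 / 36.338 = 13.76 → 13.

13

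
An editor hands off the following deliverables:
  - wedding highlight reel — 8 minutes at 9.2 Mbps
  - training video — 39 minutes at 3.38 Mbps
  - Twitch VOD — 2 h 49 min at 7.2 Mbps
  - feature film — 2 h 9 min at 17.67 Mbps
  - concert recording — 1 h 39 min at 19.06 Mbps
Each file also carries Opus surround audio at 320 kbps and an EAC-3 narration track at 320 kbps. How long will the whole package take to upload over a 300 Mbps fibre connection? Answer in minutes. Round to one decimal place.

Audio total: 320 + 320 = 640 kbps = 0.640 Mbps.
wedding highlight reel: 9.840 Mbps × 480 s = 4723.2 Mb
training video: 4.020 Mbps × 2340 s = 9406.8 Mb
Twitch VOD: 7.840 Mbps × 10140 s = 79497.6 Mb
feature film: 18.310 Mbps × 7740 s = 141719.4 Mb
concert recording: 19.700 Mbps × 5940 s = 117018.0 Mb
Total: 352365.0 Mb = 44045.6 MB.
At 300 Mbps: 352365.0 / 300 = 1175 s ≈ 19.6 minutes.

19.6 minutes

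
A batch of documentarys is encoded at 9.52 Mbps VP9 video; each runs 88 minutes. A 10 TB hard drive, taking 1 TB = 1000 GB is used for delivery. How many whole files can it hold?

88 min = 5280 s
Per item: 9.520 Mbps × 5280 s = 50,266 Mb = 6,283 MB.
Capacity: 10 TB = 80,000,000 Mb; 1591.55 items → 1591 complete.

1591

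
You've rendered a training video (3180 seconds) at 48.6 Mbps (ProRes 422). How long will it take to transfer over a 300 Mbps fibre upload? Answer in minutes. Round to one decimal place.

File: 48.600 Mbps × 3180 s = 154548.0 Mb.
At 300 Mbps: 154548.0 / 300 = 515.2 s ≈ 8.59 minutes.

8.6 minutes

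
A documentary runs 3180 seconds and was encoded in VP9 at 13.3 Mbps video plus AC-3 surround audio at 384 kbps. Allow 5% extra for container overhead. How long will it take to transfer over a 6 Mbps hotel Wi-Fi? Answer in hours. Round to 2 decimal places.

2.12 hours

Audio: 384 kbps = 0.384 Mbps.
Total bitrate: 13.684 Mbps.
File: 13.684 Mbps × 3180 s = 43515.1 Mb.
With 5% container overhead: ×1.05. → 45690.9 Mb.
At 6 Mbps: 45690.9 / 6 = 7615.1 s ≈ 2.12 hours.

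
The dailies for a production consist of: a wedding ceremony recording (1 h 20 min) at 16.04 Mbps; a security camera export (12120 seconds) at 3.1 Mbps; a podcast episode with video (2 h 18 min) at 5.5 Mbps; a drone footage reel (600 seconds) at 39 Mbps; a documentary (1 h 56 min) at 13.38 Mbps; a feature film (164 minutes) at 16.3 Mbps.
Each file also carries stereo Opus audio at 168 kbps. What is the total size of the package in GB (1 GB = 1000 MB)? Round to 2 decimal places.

Audio: 168 kbps = 0.168 Mbps.
wedding ceremony recording: 16.208 Mbps × 4800 s = 77798.4 Mb
security camera export: 3.268 Mbps × 12120 s = 39608.2 Mb
podcast episode with video: 5.668 Mbps × 8280 s = 46931.0 Mb
drone footage reel: 39.168 Mbps × 600 s = 23500.8 Mb
documentary: 13.548 Mbps × 6960 s = 94294.1 Mb
feature film: 16.468 Mbps × 9840 s = 162045.1 Mb
Total: 444177.6 Mb = 55522.2 MB.
= 55.52 GB.

55.52 GB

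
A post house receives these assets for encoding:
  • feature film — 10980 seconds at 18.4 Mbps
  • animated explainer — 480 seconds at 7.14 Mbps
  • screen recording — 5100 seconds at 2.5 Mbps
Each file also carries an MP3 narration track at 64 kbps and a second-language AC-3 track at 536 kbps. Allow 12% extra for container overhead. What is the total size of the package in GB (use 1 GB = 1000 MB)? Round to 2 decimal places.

Audio total: 64 + 536 = 600 kbps = 0.600 Mbps.
feature film: 19.000 Mbps × 10980 s × 1.12 = 233654.4 Mb
animated explainer: 7.740 Mbps × 480 s × 1.12 = 4161.0 Mb
screen recording: 3.100 Mbps × 5100 s × 1.12 = 17707.2 Mb
Total: 255522.6 Mb = 31940.3 MB.
= 31.94 GB.

31.94 GB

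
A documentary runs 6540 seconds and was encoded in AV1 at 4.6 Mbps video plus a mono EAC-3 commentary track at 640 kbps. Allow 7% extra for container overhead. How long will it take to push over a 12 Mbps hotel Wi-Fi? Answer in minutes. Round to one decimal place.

Audio: 640 kbps = 0.640 Mbps.
Total bitrate: 5.240 Mbps.
File: 5.240 Mbps × 6540 s = 34269.6 Mb.
With 7% container overhead: ×1.07. → 36668.5 Mb.
At 12 Mbps: 36668.5 / 12 = 3055.7 s ≈ 50.9 minutes.

50.9 minutes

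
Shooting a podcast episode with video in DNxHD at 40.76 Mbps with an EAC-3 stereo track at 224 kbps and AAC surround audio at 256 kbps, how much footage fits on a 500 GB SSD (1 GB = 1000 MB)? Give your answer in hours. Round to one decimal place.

Audio total: 224 + 256 = 480 kbps = 0.480 Mbps.
Total bitrate: 40.76 + 0.480 = 41.240 Mbps.
Capacity: 500 GB = 4,000,000 Mb.
Recording time: 4,000,000 / 41.240 = 96,993 s ≈ 26.9 hours.

26.9 hours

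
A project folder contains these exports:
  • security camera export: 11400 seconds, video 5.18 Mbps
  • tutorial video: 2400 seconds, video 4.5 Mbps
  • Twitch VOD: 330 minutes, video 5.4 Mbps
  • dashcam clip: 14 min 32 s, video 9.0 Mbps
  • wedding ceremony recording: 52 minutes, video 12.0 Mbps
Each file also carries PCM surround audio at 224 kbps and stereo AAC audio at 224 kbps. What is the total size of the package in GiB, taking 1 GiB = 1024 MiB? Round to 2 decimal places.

27.81 GiB

Audio total: 224 + 224 = 448 kbps = 0.448 Mbps.
security camera export: 5.628 Mbps × 11400 s = 64159.2 Mb
tutorial video: 4.948 Mbps × 2400 s = 11875.2 Mb
Twitch VOD: 5.848 Mbps × 19800 s = 115790.4 Mb
dashcam clip: 9.448 Mbps × 872 s = 8238.7 Mb
wedding ceremony recording: 12.448 Mbps × 3120 s = 38837.8 Mb
Total: 238901.2 Mb = 29862.7 MB.
= 27.81 GiB.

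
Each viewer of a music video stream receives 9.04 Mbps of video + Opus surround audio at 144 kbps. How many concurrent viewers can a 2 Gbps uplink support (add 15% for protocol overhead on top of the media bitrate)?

189

Audio: 144 kbps = 0.144 Mbps.
Per-viewer media rate: 9.184 Mbps.
On the wire with 15% overhead: 10.562 Mbps.
2 Gbps = 2,000 Mbps; 2,000 / 10.562 = 189.37 → 189 viewers.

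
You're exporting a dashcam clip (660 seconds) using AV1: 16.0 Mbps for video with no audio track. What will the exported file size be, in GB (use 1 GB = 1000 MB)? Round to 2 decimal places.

1.32 GB

Total bitrate: 16.0 Mbps.
Stream data: 16.000 Mbps × 660 s = 10560.0 Mb.
10,560 Mb ÷ 8 = 1,320 MB → 1.320 GB.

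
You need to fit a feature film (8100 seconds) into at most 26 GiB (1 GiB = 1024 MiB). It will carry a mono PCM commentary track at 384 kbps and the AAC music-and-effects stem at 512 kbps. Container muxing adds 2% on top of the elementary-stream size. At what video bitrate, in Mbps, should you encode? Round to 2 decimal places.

26.14 Mbps

Budget: 26 GiB = 223338.3 Mb.
Stream payload after overhead: 223338.3 / 1.02 = 218959.1 Mb.
Total bitrate budget: 218959.1 Mb / 8100 s = 27.032 Mbps.
Audio total: 384 + 512 = 896 kbps = 0.896 Mbps.
Video: 27.032 − 0.896 = 26.136 Mbps.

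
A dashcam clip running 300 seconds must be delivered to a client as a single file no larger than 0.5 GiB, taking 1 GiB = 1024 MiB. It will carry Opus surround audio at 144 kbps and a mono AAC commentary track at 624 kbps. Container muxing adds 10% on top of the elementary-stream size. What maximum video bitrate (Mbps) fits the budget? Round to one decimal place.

Budget: 0.5 GiB = 4295.0 Mb.
Stream payload after overhead: 4295.0 / 1.10 = 3904.5 Mb.
Total bitrate budget: 3904.5 Mb / 300 s = 13.015 Mbps.
Audio total: 144 + 624 = 768 kbps = 0.768 Mbps.
Video: 13.015 − 0.768 = 12.247 Mbps.

12.2 Mbps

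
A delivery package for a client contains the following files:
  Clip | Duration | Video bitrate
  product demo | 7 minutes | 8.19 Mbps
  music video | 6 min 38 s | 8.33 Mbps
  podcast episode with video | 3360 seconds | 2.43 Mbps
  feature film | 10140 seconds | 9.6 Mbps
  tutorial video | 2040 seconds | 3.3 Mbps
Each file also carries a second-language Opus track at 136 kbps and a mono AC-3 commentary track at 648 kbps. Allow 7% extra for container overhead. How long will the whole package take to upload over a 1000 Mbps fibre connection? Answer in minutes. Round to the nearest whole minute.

2 minutes

Audio total: 136 + 648 = 784 kbps = 0.784 Mbps.
product demo: 8.974 Mbps × 420 s × 1.07 = 4032.9 Mb
music video: 9.114 Mbps × 398 s × 1.07 = 3881.3 Mb
podcast episode with video: 3.214 Mbps × 3360 s × 1.07 = 11555.0 Mb
feature film: 10.384 Mbps × 10140 s × 1.07 = 112664.3 Mb
tutorial video: 4.084 Mbps × 2040 s × 1.07 = 8914.6 Mb
Total: 141048.1 Mb = 17631.0 MB.
At 1000 Mbps: 141048.1 / 1000 = 141 s ≈ 2.35 minutes.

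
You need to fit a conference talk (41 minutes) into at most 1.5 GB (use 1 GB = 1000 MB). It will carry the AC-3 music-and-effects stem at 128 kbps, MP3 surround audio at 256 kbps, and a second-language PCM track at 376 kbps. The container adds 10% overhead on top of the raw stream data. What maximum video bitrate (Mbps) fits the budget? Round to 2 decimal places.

3.67 Mbps

Budget: 1.5 GB = 12000.0 Mb.
Stream payload after overhead: 12000.0 / 1.10 = 10909.1 Mb.
41 min = 2460 s
Total bitrate budget: 10909.1 Mb / 2460 s = 4.435 Mbps.
Audio total: 128 + 256 + 376 = 760 kbps = 0.760 Mbps.
Video: 4.435 − 0.760 = 3.675 Mbps.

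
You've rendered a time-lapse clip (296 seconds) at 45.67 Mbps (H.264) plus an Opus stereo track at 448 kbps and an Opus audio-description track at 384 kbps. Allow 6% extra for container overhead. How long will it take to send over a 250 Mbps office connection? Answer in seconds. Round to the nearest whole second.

58 seconds

Audio total: 448 + 384 = 832 kbps = 0.832 Mbps.
Total bitrate: 46.502 Mbps.
File: 46.502 Mbps × 296 s = 13764.6 Mb.
With 6% container overhead: ×1.06. → 14590.5 Mb.
At 250 Mbps: 14590.5 / 250 = 58.4 s ≈ 58.4 seconds.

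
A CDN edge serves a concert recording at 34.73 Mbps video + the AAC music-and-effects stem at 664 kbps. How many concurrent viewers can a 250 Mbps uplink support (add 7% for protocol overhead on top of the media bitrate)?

6

Audio: 664 kbps = 0.664 Mbps.
Per-viewer media rate: 35.394 Mbps.
On the wire with 7% overhead: 37.872 Mbps.
250 Mbps = 250.0 Mbps; 250.0 / 37.872 = 6.60 → 6 viewers.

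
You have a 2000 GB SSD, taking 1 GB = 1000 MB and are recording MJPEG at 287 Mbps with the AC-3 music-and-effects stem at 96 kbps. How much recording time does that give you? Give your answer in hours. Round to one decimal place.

Audio: 96 kbps = 0.096 Mbps.
Total bitrate: 287 + 0.096 = 287.096 Mbps.
Capacity: 2000 GB = 16,000,000 Mb.
Recording time: 16,000,000 / 287.096 = 55,730 s ≈ 15.5 hours.

15.5 hours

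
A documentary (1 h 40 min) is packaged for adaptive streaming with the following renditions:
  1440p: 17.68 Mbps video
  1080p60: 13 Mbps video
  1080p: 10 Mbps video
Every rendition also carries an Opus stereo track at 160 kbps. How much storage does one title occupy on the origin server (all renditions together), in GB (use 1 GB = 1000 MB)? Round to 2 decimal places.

1 h 40 min = 100 min = 6000 s
Audio: 160 kbps = 0.160 Mbps.
Sum of rendition bitrates: (17.68+0.160) + (13+0.160) + (10+0.160) = 41.160 Mbps.
× 6000 s = 246,960 Mb = 30,870 MB = 30.87 GB.

30.87 GB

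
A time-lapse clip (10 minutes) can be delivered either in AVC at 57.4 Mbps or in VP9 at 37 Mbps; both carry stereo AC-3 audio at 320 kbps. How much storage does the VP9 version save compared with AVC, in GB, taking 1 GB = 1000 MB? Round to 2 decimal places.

1.53 GB

10 min = 600 s
Audio: 320 kbps = 0.320 Mbps.
AVC: 57.720 Mbps × 600 s = 34632.0 Mb = 4.329 GB.
VP9: 37.320 Mbps × 600 s = 22392.0 Mb = 2.799 GB.
Saving: 4.329 − 2.799 = 1.530 GB.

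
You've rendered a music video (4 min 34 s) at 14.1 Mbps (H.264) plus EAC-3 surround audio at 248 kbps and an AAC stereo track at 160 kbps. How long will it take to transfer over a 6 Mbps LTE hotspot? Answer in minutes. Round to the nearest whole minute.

11 minutes

4 min 34 s = 274 s
Audio total: 248 + 160 = 408 kbps = 0.408 Mbps.
Total bitrate: 14.508 Mbps.
File: 14.508 Mbps × 274 s = 3975.2 Mb.
At 6 Mbps: 3975.2 / 6 = 662.5 s ≈ 11 minutes.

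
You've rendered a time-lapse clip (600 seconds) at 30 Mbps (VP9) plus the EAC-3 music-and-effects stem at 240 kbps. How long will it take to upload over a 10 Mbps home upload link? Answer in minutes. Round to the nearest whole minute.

Audio: 240 kbps = 0.240 Mbps.
Total bitrate: 30.240 Mbps.
File: 30.240 Mbps × 600 s = 18144.0 Mb.
At 10 Mbps: 18144.0 / 10 = 1814.4 s ≈ 30.2 minutes.

30 minutes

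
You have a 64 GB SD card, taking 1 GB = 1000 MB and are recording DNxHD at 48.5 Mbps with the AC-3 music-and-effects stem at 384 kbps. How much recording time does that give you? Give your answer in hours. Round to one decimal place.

Audio: 384 kbps = 0.384 Mbps.
Total bitrate: 48.5 + 0.384 = 48.884 Mbps.
Capacity: 64 GB = 512,000 Mb.
Recording time: 512,000 / 48.884 = 10,474 s ≈ 2.91 hours.

2.9 hours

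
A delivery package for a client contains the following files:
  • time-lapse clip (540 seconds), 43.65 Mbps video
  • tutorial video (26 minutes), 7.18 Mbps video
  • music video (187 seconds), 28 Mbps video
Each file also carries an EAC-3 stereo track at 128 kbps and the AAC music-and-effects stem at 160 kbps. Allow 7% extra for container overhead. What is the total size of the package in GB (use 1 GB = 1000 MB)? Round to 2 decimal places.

5.44 GB

Audio total: 128 + 160 = 288 kbps = 0.288 Mbps.
time-lapse clip: 43.938 Mbps × 540 s × 1.07 = 25387.4 Mb
tutorial video: 7.468 Mbps × 1560 s × 1.07 = 12465.6 Mb
music video: 28.288 Mbps × 187 s × 1.07 = 5660.1 Mb
Total: 43513.1 Mb = 5439.1 MB.
= 5.439 GB.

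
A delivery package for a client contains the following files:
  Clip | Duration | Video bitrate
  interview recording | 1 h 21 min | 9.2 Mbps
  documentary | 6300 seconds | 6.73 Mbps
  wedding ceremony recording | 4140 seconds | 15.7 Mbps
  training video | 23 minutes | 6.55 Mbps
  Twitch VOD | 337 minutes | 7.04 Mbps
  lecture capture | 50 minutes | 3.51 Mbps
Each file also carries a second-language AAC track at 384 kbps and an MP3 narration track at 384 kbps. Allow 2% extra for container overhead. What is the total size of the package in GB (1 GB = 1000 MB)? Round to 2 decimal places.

Audio total: 384 + 384 = 768 kbps = 0.768 Mbps.
interview recording: 9.968 Mbps × 4860 s × 1.02 = 49413.4 Mb
documentary: 7.498 Mbps × 6300 s × 1.02 = 48182.1 Mb
wedding ceremony recording: 16.468 Mbps × 4140 s × 1.02 = 69541.1 Mb
training video: 7.318 Mbps × 1380 s × 1.02 = 10300.8 Mb
Twitch VOD: 7.808 Mbps × 20220 s × 1.02 = 161035.3 Mb
lecture capture: 4.278 Mbps × 3000 s × 1.02 = 13090.7 Mb
Total: 351563.4 Mb = 43945.4 MB.
= 43.95 GB.

43.95 GB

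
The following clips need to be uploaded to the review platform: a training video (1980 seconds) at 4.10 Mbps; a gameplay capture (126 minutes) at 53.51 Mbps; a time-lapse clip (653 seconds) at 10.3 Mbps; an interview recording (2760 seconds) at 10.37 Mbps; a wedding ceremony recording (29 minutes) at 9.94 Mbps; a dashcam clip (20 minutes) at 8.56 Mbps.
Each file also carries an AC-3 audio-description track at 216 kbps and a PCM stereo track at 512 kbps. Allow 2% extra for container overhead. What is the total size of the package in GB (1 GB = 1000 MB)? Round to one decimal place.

62.1 GB

Audio total: 216 + 512 = 728 kbps = 0.728 Mbps.
training video: 4.828 Mbps × 1980 s × 1.02 = 9750.6 Mb
gameplay capture: 54.238 Mbps × 7560 s × 1.02 = 418240.1 Mb
time-lapse clip: 11.028 Mbps × 653 s × 1.02 = 7345.3 Mb
interview recording: 11.098 Mbps × 2760 s × 1.02 = 31243.1 Mb
wedding ceremony recording: 10.668 Mbps × 1740 s × 1.02 = 18933.6 Mb
dashcam clip: 9.288 Mbps × 1200 s × 1.02 = 11368.5 Mb
Total: 496881.2 Mb = 62110.1 MB.
= 62.11 GB.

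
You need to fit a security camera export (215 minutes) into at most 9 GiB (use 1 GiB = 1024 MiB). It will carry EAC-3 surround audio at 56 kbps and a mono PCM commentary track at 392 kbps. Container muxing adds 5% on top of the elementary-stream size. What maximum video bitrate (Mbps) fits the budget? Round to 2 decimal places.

5.26 Mbps

Budget: 9 GiB = 77309.4 Mb.
Stream payload after overhead: 77309.4 / 1.05 = 73628.0 Mb.
215 min = 12900 s
Total bitrate budget: 73628.0 Mb / 12900 s = 5.708 Mbps.
Audio total: 56 + 392 = 448 kbps = 0.448 Mbps.
Video: 5.708 − 0.448 = 5.260 Mbps.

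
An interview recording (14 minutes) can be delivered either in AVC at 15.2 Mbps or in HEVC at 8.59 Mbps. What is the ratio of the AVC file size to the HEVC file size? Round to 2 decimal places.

14 min = 840 s
AVC: 15.200 Mbps × 840 s = 12768.0 Mb = 1.596 GB.
HEVC: 8.590 Mbps × 840 s = 7215.6 Mb = 0.902 GB.
Ratio: 1.596 / 0.902 = 1.769.

1.77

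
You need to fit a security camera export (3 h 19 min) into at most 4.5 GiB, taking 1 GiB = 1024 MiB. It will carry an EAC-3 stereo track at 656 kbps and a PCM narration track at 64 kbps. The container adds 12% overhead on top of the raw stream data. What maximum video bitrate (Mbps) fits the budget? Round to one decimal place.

Budget: 4.5 GiB = 38654.7 Mb.
Stream payload after overhead: 38654.7 / 1.12 = 34513.1 Mb.
3 h 19 min = 199 min = 11940 s
Total bitrate budget: 34513.1 Mb / 11940 s = 2.891 Mbps.
Audio total: 656 + 64 = 720 kbps = 0.720 Mbps.
Video: 2.891 − 0.720 = 2.171 Mbps.

2.2 Mbps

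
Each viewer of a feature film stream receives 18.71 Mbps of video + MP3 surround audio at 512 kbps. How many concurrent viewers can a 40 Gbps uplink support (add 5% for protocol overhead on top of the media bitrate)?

Audio: 512 kbps = 0.512 Mbps.
Per-viewer media rate: 19.222 Mbps.
On the wire with 5% overhead: 20.183 Mbps.
40 Gbps = 40,000 Mbps; 40,000 / 20.183 = 1981.86 → 1981 viewers.

1981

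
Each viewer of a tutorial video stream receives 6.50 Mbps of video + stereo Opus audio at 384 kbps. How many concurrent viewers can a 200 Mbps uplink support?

29

Audio: 384 kbps = 0.384 Mbps.
Per-viewer media rate: 6.884 Mbps.
200 Mbps = 200.0 Mbps; 200.0 / 6.884 = 29.05 → 29 viewers.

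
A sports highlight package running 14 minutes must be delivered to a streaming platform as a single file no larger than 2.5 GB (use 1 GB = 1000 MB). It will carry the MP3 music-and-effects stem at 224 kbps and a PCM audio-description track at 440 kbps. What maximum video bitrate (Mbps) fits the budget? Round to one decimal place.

23.1 Mbps

Budget: 2.5 GB = 20000.0 Mb.
14 min = 840 s
Total bitrate budget: 20000.0 Mb / 840 s = 23.810 Mbps.
Audio total: 224 + 440 = 664 kbps = 0.664 Mbps.
Video: 23.810 − 0.664 = 23.146 Mbps.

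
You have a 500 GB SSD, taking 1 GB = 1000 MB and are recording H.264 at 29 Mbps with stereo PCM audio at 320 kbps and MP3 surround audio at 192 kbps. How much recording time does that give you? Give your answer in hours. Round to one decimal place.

Audio total: 320 + 192 = 512 kbps = 0.512 Mbps.
Total bitrate: 29 + 0.512 = 29.512 Mbps.
Capacity: 500 GB = 4,000,000 Mb.
Recording time: 4,000,000 / 29.512 = 135,538 s ≈ 37.6 hours.

37.6 hours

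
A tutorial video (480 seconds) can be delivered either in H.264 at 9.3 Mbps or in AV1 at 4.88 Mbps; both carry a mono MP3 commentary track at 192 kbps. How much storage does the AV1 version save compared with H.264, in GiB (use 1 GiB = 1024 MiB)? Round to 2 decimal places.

0.25 GiB

Audio: 192 kbps = 0.192 Mbps.
H.264: 9.492 Mbps × 480 s = 4556.2 Mb = 0.530 GiB.
AV1: 5.072 Mbps × 480 s = 2434.6 Mb = 0.283 GiB.
Saving: 0.530 − 0.283 = 0.247 GiB.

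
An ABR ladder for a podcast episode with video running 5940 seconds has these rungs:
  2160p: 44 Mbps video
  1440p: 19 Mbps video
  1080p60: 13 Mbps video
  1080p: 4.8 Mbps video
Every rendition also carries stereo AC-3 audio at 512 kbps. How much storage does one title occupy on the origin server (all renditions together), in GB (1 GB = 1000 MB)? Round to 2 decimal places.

61.51 GB

Audio: 512 kbps = 0.512 Mbps.
Sum of rendition bitrates: (44+0.512) + (19+0.512) + (13+0.512) + (4.8+0.512) = 82.848 Mbps.
× 5940 s = 492,117 Mb = 61,515 MB = 61.51 GB.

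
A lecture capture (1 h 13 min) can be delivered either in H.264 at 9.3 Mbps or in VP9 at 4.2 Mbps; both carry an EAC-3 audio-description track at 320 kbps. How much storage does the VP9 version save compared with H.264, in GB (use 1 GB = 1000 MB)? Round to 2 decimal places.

2.79 GB

1 h 13 min = 73 min = 4380 s
Audio: 320 kbps = 0.320 Mbps.
H.264: 9.620 Mbps × 4380 s = 42135.6 Mb = 5.267 GB.
VP9: 4.520 Mbps × 4380 s = 19797.6 Mb = 2.475 GB.
Saving: 5.267 − 2.475 = 2.792 GB.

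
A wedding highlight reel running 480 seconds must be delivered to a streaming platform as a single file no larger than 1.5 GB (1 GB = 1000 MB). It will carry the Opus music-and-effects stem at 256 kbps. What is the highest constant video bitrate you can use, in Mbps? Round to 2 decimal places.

Budget: 1.5 GB = 12000.0 Mb.
Total bitrate budget: 12000.0 Mb / 480 s = 25.000 Mbps.
Audio: 256 kbps = 0.256 Mbps.
Video: 25.000 − 0.256 = 24.744 Mbps.

24.74 Mbps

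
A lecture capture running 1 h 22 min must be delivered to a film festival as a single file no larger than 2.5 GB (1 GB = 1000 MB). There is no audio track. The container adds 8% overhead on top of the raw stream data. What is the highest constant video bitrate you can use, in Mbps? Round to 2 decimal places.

3.76 Mbps

Budget: 2.5 GB = 20000.0 Mb.
Stream payload after overhead: 20000.0 / 1.08 = 18518.5 Mb.
1 h 22 min = 82 min = 4920 s
Total bitrate budget: 18518.5 Mb / 4920 s = 3.764 Mbps.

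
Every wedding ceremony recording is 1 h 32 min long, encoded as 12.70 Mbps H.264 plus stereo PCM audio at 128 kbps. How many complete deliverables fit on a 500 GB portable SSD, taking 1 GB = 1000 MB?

56

1 h 32 min = 92 min = 5520 s
Audio: 128 kbps = 0.128 Mbps.
Total bitrate: 12.828 Mbps.
Per item: 12.828 Mbps × 5520 s = 70,811 Mb = 8,851 MB.
Capacity: 500 GB = 4,000,000 Mb; 56.49 items → 56 complete.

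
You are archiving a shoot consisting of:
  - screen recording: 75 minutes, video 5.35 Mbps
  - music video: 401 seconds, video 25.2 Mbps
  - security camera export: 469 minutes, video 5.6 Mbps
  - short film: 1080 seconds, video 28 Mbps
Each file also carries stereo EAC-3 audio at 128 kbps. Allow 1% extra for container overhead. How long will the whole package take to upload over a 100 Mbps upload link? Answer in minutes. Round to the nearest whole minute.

38 minutes

Audio: 128 kbps = 0.128 Mbps.
screen recording: 5.478 Mbps × 4500 s × 1.01 = 24897.5 Mb
music video: 25.328 Mbps × 401 s × 1.01 = 10258.1 Mb
security camera export: 5.728 Mbps × 28140 s × 1.01 = 162797.8 Mb
short film: 28.128 Mbps × 1080 s × 1.01 = 30682.0 Mb
Total: 228635.4 Mb = 28579.4 MB.
At 100 Mbps: 228635.4 / 100 = 2286 s ≈ 38.1 minutes.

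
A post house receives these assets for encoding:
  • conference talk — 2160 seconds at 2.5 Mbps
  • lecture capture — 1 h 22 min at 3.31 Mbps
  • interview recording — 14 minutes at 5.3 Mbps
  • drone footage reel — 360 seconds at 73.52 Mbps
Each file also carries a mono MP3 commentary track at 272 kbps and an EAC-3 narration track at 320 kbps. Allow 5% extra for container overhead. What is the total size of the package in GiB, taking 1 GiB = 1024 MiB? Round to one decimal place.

Audio total: 272 + 320 = 592 kbps = 0.592 Mbps.
conference talk: 3.092 Mbps × 2160 s × 1.05 = 7012.7 Mb
lecture capture: 3.902 Mbps × 4920 s × 1.05 = 20157.7 Mb
interview recording: 5.892 Mbps × 840 s × 1.05 = 5196.7 Mb
drone footage reel: 74.112 Mbps × 360 s × 1.05 = 28014.3 Mb
Total: 60381.5 Mb = 7547.7 MB.
= 7.029 GiB.

7.0 GiB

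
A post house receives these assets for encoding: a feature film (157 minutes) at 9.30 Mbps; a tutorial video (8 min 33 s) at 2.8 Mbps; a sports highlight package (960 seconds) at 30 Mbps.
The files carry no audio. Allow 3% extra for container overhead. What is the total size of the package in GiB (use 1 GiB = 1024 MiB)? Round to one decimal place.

feature film: 9.300 Mbps × 9420 s × 1.03 = 90234.2 Mb
tutorial video: 2.800 Mbps × 513 s × 1.03 = 1479.5 Mb
sports highlight package: 30.000 Mbps × 960 s × 1.03 = 29664.0 Mb
Total: 121377.7 Mb = 15172.2 MB.
= 14.13 GiB.

14.1 GiB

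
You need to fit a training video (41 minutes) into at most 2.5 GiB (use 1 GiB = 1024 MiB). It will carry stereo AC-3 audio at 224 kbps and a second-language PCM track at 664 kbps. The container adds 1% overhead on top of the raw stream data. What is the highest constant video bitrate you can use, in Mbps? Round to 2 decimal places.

7.76 Mbps

Budget: 2.5 GiB = 21474.8 Mb.
Stream payload after overhead: 21474.8 / 1.01 = 21262.2 Mb.
41 min = 2460 s
Total bitrate budget: 21262.2 Mb / 2460 s = 8.643 Mbps.
Audio total: 224 + 664 = 888 kbps = 0.888 Mbps.
Video: 8.643 − 0.888 = 7.755 Mbps.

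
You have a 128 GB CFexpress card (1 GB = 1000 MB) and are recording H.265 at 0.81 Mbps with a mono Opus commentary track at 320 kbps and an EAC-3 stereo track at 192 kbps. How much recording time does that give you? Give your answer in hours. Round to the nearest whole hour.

215 hours

Audio total: 320 + 192 = 512 kbps = 0.512 Mbps.
Total bitrate: 0.81 + 0.512 = 1.322 Mbps.
Capacity: 128 GB = 1,024,000 Mb.
Recording time: 1,024,000 / 1.322 = 774,584 s ≈ 215 hours.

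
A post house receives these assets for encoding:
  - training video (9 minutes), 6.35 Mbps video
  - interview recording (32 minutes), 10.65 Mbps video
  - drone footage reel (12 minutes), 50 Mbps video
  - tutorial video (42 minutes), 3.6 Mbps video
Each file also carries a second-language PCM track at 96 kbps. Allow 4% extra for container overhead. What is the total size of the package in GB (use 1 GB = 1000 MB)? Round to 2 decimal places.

Audio: 96 kbps = 0.096 Mbps.
training video: 6.446 Mbps × 540 s × 1.04 = 3620.1 Mb
interview recording: 10.746 Mbps × 1920 s × 1.04 = 21457.6 Mb
drone footage reel: 50.096 Mbps × 720 s × 1.04 = 37511.9 Mb
tutorial video: 3.696 Mbps × 2520 s × 1.04 = 9686.5 Mb
Total: 72276.0 Mb = 9034.5 MB.
= 9.035 GB.

9.03 GB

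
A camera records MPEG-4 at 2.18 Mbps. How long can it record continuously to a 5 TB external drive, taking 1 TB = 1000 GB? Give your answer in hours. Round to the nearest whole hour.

Capacity: 5 TB = 40,000,000 Mb.
Recording time: 40,000,000 / 2.180 = 18,348,624 s ≈ 5,097 hours.

5097 hours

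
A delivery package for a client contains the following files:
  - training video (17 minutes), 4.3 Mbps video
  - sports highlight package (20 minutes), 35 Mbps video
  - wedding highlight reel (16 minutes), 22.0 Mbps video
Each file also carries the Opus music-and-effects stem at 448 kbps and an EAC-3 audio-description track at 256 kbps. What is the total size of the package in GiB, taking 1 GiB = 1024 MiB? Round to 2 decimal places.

Audio total: 448 + 256 = 704 kbps = 0.704 Mbps.
training video: 5.004 Mbps × 1020 s = 5104.1 Mb
sports highlight package: 35.704 Mbps × 1200 s = 42844.8 Mb
wedding highlight reel: 22.704 Mbps × 960 s = 21795.8 Mb
Total: 69744.7 Mb = 8718.1 MB.
= 8.119 GiB.

8.12 GiB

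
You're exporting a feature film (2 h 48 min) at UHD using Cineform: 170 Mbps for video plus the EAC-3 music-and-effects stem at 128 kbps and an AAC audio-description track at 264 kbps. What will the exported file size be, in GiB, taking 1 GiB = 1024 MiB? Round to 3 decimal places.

2 h 48 min = 168 min = 10080 s
Audio total: 128 + 264 = 392 kbps = 0.392 Mbps.
Total bitrate: 170 + 0.392 = 170.392 Mbps.
Stream data: 170.392 Mbps × 10080 s = 1717551.4 Mb.
1,717,551 Mb = 214,693,920,000 bytes ÷ 1,073,741,824 = 199.9 GiB.

199.949 GiB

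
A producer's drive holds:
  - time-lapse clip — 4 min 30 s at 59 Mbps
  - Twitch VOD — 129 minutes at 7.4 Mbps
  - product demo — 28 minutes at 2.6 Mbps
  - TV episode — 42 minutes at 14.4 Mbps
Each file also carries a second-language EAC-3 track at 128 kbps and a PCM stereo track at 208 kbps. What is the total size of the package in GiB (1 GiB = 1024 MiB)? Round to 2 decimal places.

Audio total: 128 + 208 = 336 kbps = 0.336 Mbps.
time-lapse clip: 59.336 Mbps × 270 s = 16020.7 Mb
Twitch VOD: 7.736 Mbps × 7740 s = 59876.6 Mb
product demo: 2.936 Mbps × 1680 s = 4932.5 Mb
TV episode: 14.736 Mbps × 2520 s = 37134.7 Mb
Total: 117964.6 Mb = 14745.6 MB.
= 13.73 GiB.

13.73 GiB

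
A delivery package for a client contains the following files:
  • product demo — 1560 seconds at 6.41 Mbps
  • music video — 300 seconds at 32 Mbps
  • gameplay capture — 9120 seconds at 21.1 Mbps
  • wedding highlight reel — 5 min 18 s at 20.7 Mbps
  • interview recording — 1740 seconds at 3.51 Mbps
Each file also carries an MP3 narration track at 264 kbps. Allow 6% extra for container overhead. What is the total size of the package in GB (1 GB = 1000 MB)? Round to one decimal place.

Audio: 264 kbps = 0.264 Mbps.
product demo: 6.674 Mbps × 1560 s × 1.06 = 11036.1 Mb
music video: 32.264 Mbps × 300 s × 1.06 = 10260.0 Mb
gameplay capture: 21.364 Mbps × 9120 s × 1.06 = 206530.1 Mb
wedding highlight reel: 20.964 Mbps × 318 s × 1.06 = 7066.5 Mb
interview recording: 3.774 Mbps × 1740 s × 1.06 = 6960.8 Mb
Total: 241853.4 Mb = 30231.7 MB.
= 30.23 GB.

30.2 GB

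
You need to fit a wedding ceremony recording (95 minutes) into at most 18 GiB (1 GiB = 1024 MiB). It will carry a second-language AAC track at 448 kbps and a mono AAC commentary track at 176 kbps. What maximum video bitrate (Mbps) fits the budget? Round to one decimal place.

26.5 Mbps

Budget: 18 GiB = 154618.8 Mb.
95 min = 5700 s
Total bitrate budget: 154618.8 Mb / 5700 s = 27.126 Mbps.
Audio total: 448 + 176 = 624 kbps = 0.624 Mbps.
Video: 27.126 − 0.624 = 26.502 Mbps.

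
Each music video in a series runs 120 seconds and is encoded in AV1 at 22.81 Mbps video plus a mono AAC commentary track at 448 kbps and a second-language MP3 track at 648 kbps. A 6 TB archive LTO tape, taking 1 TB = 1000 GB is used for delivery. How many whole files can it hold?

Audio total: 448 + 648 = 1096 kbps = 1.096 Mbps.
Total bitrate: 23.906 Mbps.
Per item: 23.906 Mbps × 120 s = 2,869 Mb = 358.6 MB.
Capacity: 6 TB = 48,000,000 Mb; 16732.20 items → 16732 complete.

16732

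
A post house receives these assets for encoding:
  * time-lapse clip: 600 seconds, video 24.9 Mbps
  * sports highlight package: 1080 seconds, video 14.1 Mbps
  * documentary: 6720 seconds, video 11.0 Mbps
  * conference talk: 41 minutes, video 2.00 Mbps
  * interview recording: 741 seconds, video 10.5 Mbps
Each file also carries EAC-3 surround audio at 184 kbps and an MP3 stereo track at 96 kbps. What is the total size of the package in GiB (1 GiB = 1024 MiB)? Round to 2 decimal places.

Audio total: 184 + 96 = 280 kbps = 0.280 Mbps.
time-lapse clip: 25.180 Mbps × 600 s = 15108.0 Mb
sports highlight package: 14.380 Mbps × 1080 s = 15530.4 Mb
documentary: 11.280 Mbps × 6720 s = 75801.6 Mb
conference talk: 2.280 Mbps × 2460 s = 5608.8 Mb
interview recording: 10.780 Mbps × 741 s = 7988.0 Mb
Total: 120036.8 Mb = 15004.6 MB.
= 13.97 GiB.

13.97 GiB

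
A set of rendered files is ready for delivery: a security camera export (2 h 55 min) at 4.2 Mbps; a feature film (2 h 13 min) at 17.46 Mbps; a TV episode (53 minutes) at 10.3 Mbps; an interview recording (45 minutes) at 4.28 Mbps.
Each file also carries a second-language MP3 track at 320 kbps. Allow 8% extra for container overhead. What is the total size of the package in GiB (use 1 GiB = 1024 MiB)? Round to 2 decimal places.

Audio: 320 kbps = 0.320 Mbps.
security camera export: 4.520 Mbps × 10500 s × 1.08 = 51256.8 Mb
feature film: 17.780 Mbps × 7980 s × 1.08 = 153235.2 Mb
TV episode: 10.620 Mbps × 3180 s × 1.08 = 36473.3 Mb
interview recording: 4.600 Mbps × 2700 s × 1.08 = 13413.6 Mb
Total: 254378.9 Mb = 31797.4 MB.
= 29.61 GiB.

29.61 GiB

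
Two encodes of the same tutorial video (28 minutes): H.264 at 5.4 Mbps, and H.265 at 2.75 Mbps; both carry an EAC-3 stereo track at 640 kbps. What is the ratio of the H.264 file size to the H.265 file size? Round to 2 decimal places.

28 min = 1680 s
Audio: 640 kbps = 0.640 Mbps.
H.264: 6.040 Mbps × 1680 s = 10147.2 Mb = 1.181 GiB.
H.265: 3.390 Mbps × 1680 s = 5695.2 Mb = 0.663 GiB.
Ratio: 1.181 / 0.663 = 1.782.

1.78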